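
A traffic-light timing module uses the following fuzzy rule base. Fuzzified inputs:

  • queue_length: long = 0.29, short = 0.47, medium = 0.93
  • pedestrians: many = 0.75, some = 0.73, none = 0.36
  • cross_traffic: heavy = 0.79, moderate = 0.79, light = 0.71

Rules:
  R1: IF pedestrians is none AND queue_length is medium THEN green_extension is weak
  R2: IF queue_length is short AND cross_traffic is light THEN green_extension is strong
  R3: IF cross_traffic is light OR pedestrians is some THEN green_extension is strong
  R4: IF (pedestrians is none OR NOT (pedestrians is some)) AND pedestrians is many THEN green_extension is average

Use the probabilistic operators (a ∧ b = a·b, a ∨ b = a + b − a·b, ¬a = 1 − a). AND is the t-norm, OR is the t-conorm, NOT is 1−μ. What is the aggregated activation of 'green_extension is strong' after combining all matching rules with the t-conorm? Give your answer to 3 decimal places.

0.948

R1: none=0.36, medium=0.93; AND[a·b] → w = 0.3348
R2: short=0.47, light=0.71; AND[a·b] → w = 0.3337
R3: light=0.71, some=0.73; OR[a + b − a·b] → w = 0.9217
R4: (none=0.36 OR ¬some=1−0.73=0.27) = 0.5328; AND[a·b] with many=0.75 → w = 0.3996
Rules with consequent 'strong': {R2, R3} → strengths 0.3337, 0.9217
Aggregate via t-conorm [a + b − a·b]: 0.9478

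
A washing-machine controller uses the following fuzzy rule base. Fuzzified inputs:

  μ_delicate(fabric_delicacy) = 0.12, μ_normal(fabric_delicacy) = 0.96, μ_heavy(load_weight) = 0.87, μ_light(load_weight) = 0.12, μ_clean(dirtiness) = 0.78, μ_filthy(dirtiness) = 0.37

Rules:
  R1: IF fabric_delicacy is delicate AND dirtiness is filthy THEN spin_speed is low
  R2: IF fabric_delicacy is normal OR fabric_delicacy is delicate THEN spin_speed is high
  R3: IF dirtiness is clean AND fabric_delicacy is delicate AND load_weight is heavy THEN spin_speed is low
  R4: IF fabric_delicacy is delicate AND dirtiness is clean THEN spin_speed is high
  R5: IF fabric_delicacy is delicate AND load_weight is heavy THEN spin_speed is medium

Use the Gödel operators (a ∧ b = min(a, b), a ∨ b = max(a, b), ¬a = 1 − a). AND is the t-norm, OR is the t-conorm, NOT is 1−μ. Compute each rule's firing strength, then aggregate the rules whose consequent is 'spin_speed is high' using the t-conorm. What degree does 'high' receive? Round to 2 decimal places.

R1: delicate=0.12, filthy=0.37; AND[min(a, b)] → w = 0.12
R2: normal=0.96, delicate=0.12; OR[max(a, b)] → w = 0.96
R3: clean=0.78, delicate=0.12, heavy=0.87; AND[min(a, b)] → w = 0.12
R4: delicate=0.12, clean=0.78; AND[min(a, b)] → w = 0.12
R5: delicate=0.12, heavy=0.87; AND[min(a, b)] → w = 0.12
Rules with consequent 'high': {R2, R4} → strengths 0.96, 0.12
Aggregate via t-conorm [max(a, b)]: 0.96

0.96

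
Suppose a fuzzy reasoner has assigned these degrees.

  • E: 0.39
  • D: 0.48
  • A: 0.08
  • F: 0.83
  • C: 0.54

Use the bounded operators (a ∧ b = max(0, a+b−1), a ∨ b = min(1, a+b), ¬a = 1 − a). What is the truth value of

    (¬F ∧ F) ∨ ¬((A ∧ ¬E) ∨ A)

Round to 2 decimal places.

0.92

¬F = 1 − 0.83 = 0.17
¬F ∧ F = max(0, a+b−1) on (0.17, 0.83) = 0.00
¬E = 1 − 0.39 = 0.61
A ∧ ¬E = max(0, a+b−1) on (0.08, 0.61) = 0.00
(A ∧ ¬E) ∨ A = min(1, a+b) on (0.00, 0.08) = 0.08
¬((A ∧ ¬E) ∨ A) = 1 − 0.08 = 0.92
(¬F ∧ F) ∨ ¬((A ∧ ¬E) ∨ A) = min(1, a+b) on (0.00, 0.92) = 0.92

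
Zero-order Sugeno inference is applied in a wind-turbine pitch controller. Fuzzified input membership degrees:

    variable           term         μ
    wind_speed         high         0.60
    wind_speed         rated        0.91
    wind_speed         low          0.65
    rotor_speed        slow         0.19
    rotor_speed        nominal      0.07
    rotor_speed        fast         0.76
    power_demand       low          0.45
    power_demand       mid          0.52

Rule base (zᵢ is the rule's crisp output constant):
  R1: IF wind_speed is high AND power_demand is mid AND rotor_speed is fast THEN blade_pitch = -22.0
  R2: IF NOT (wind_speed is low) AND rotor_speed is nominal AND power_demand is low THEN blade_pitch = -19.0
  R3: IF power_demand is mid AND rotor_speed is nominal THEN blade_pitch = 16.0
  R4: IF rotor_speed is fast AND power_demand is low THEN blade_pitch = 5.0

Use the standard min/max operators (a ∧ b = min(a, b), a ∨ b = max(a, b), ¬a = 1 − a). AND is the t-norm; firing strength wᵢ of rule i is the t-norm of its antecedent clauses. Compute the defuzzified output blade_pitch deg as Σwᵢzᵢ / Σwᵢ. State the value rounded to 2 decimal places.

R1 (z=-22.0): high=0.60, mid=0.52, fast=0.76; AND[min(a, b)] → w = 0.52
R2 (z=-19.0): ¬low=1−0.65=0.35, nominal=0.07, low=0.45; AND[min(a, b)] → w = 0.07
R3 (z=16.0): mid=0.52, nominal=0.07; AND[min(a, b)] → w = 0.07
R4 (z=5.0): fast=0.76, low=0.45; AND[min(a, b)] → w = 0.45
Weighted average = (0.52·-22.0 + 0.07·-19.0 + 0.07·16.0 + 0.45·5.0) / (0.52 + 0.07 + 0.07 + 0.45)
  = -9.4000 / 1.1100 = -8.47

-8.47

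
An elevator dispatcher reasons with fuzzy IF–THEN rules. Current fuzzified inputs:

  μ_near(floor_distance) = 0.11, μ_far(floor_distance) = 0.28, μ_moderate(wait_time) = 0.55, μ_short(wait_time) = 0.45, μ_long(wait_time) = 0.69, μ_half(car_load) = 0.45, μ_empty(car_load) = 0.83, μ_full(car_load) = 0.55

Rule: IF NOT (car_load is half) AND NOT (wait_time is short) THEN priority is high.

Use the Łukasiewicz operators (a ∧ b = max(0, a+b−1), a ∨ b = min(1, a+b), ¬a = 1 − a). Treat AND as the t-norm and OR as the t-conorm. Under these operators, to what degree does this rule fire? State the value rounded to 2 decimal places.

0.10

firing strength: ¬half=1−0.45=0.55, ¬short=1−0.45=0.55; AND[max(0, a+b−1)] → w = 0.10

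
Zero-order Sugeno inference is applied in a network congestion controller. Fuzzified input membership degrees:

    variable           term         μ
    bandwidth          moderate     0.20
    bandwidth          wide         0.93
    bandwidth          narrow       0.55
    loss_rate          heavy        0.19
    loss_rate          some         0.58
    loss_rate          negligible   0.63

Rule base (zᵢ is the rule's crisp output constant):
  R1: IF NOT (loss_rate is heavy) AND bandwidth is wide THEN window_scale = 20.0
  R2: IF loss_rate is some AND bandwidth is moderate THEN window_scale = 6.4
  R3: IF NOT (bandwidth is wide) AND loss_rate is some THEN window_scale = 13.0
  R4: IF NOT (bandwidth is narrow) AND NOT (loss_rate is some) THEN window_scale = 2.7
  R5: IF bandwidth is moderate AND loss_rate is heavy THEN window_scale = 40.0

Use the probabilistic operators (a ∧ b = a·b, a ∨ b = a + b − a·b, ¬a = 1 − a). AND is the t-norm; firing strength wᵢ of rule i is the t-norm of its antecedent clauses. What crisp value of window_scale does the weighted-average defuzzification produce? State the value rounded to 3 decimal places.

R1 (z=20.0): ¬heavy=1−0.19=0.81, wide=0.93; AND[a·b] → w = 0.7533
R2 (z=6.4): some=0.58, moderate=0.20; AND[a·b] → w = 0.1160
R3 (z=13.0): ¬wide=1−0.93=0.07, some=0.58; AND[a·b] → w = 0.0406
R4 (z=2.7): ¬narrow=1−0.55=0.45, ¬some=1−0.58=0.42; AND[a·b] → w = 0.1890
R5 (z=40.0): moderate=0.20, heavy=0.19; AND[a·b] → w = 0.0380
Weighted average = (0.7533·20.0 + 0.1160·6.4 + 0.0406·13.0 + 0.1890·2.7 + 0.0380·40.0) / (0.7533 + 0.1160 + 0.0406 + 0.1890 + 0.0380)
  = 18.3665 / 1.1369 = 16.155

16.155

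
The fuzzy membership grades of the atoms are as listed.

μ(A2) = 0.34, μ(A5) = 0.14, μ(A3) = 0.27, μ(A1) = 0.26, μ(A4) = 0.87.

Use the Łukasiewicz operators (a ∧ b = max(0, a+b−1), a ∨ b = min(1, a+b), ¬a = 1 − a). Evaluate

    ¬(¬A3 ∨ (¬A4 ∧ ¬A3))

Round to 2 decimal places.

¬A3 = 1 − 0.27 = 0.73
¬A4 = 1 − 0.87 = 0.13
¬A3 = 1 − 0.27 = 0.73
¬A4 ∧ ¬A3 = max(0, a+b−1) on (0.13, 0.73) = 0.00
¬A3 ∨ (¬A4 ∧ ¬A3) = min(1, a+b) on (0.73, 0.00) = 0.73
¬(¬A3 ∨ (¬A4 ∧ ¬A3)) = 1 − 0.73 = 0.27

0.27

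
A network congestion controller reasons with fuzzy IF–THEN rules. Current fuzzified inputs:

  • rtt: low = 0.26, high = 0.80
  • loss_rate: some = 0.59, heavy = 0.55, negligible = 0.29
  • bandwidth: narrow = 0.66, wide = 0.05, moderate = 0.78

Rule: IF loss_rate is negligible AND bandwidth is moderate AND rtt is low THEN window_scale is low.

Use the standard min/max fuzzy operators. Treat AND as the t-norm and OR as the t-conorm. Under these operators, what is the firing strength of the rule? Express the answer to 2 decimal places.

0.26

firing strength: negligible=0.29, moderate=0.78, low=0.26; AND[min(a, b)] → w = 0.26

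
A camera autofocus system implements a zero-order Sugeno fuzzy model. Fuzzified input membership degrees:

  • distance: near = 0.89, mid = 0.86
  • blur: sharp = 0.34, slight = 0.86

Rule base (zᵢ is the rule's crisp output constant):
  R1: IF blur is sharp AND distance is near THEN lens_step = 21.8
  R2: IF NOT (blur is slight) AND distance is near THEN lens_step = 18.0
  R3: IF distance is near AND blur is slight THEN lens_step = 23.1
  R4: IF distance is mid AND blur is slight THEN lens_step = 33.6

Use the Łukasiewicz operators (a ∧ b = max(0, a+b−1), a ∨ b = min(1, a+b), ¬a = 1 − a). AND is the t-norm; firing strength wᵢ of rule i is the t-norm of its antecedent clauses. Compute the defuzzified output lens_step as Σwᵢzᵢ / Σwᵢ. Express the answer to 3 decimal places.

R1 (z=21.8): sharp=0.34, near=0.89; AND[max(0, a+b−1)] → w = 0.23
R2 (z=18.0): ¬slight=1−0.86=0.14, near=0.89; AND[max(0, a+b−1)] → w = 0.03
R3 (z=23.1): near=0.89, slight=0.86; AND[max(0, a+b−1)] → w = 0.75
R4 (z=33.6): mid=0.86, slight=0.86; AND[max(0, a+b−1)] → w = 0.72
Weighted average = (0.23·21.8 + 0.03·18.0 + 0.75·23.1 + 0.72·33.6) / (0.23 + 0.03 + 0.75 + 0.72)
  = 47.0710 / 1.7300 = 27.209

27.209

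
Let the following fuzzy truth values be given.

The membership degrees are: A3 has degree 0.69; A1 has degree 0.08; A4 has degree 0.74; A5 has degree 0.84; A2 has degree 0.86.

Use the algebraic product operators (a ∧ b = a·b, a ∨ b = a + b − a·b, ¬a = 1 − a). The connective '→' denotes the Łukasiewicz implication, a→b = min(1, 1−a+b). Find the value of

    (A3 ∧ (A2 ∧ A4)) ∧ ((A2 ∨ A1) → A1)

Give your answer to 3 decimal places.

A2 ∧ A4 = a·b on (0.8600, 0.7400) = 0.6364
A3 ∧ (A2 ∧ A4) = a·b on (0.6900, 0.6364) = 0.4391
A2 ∨ A1 = a + b − a·b on (0.8600, 0.0800) = 0.8712
(A2 ∨ A1) → A1  [Łukasiewicz: min(1, 1−a+b)] with a=0.8712, b=0.0800 → 0.2088
(A3 ∧ (A2 ∧ A4)) ∧ ((A2 ∨ A1) → A1) = a·b on (0.4391, 0.2088) = 0.0917

0.092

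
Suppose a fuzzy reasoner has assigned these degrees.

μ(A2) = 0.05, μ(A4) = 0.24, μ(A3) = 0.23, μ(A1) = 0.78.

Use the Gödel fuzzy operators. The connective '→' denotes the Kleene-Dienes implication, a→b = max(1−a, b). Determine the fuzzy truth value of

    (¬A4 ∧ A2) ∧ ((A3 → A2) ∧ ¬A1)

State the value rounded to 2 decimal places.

0.05

¬A4 = 1 − 0.24 = 0.76
¬A4 ∧ A2 = min(a, b) on (0.76, 0.05) = 0.05
A3 → A2  [Kleene-Dienes: max(1−a, b)] with a=0.23, b=0.05 → 0.77
¬A1 = 1 − 0.78 = 0.22
(A3 → A2) ∧ ¬A1 = min(a, b) on (0.77, 0.22) = 0.22
(¬A4 ∧ A2) ∧ ((A3 → A2) ∧ ¬A1) = min(a, b) on (0.05, 0.22) = 0.05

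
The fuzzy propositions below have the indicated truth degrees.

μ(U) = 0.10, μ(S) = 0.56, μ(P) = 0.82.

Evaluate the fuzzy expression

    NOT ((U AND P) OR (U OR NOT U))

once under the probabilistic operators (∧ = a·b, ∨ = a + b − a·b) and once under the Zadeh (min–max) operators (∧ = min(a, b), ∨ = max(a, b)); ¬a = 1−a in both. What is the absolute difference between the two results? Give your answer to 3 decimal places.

Under probabilistic:
  U AND P = a·b on (0.1000, 0.8200) = 0.0820
  NOT U = 1 − 0.1000 = 0.9000
  U OR NOT U = a + b − a·b on (0.1000, 0.9000) = 0.9100
  (U AND P) OR (U OR NOT U) = a + b − a·b on (0.0820, 0.9100) = 0.9174
  NOT ((U AND P) OR (U OR NOT U)) = 1 − 0.9174 = 0.0826
  → value = 0.0826
Under Zadeh (min–max):
  U AND P = min(a, b) on (0.10, 0.82) = 0.10
  NOT U = 1 − 0.10 = 0.90
  U OR NOT U = max(a, b) on (0.10, 0.90) = 0.90
  (U AND P) OR (U OR NOT U) = max(a, b) on (0.10, 0.90) = 0.90
  NOT ((U AND P) OR (U OR NOT U)) = 1 − 0.90 = 0.10
  → value = 0.1000
|0.0826 − 0.1000| = 0.017

0.017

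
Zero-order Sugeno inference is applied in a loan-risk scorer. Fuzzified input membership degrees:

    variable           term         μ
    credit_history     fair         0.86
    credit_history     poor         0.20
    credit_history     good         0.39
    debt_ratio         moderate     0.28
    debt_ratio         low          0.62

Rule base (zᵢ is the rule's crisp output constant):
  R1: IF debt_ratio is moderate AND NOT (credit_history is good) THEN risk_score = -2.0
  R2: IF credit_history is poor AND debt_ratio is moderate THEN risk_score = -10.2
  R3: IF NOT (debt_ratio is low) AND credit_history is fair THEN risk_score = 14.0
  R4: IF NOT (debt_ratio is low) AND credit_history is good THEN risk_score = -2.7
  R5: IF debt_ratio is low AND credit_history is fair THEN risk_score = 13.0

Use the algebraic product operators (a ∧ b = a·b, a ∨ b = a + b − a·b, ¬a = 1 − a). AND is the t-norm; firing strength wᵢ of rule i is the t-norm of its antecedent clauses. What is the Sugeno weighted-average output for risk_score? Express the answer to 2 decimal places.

8.25

R1 (z=-2.0): moderate=0.28, ¬good=1−0.39=0.61; AND[a·b] → w = 0.1708
R2 (z=-10.2): poor=0.20, moderate=0.28; AND[a·b] → w = 0.0560
R3 (z=14.0): ¬low=1−0.62=0.38, fair=0.86; AND[a·b] → w = 0.3268
R4 (z=-2.7): ¬low=1−0.62=0.38, good=0.39; AND[a·b] → w = 0.1482
R5 (z=13.0): low=0.62, fair=0.86; AND[a·b] → w = 0.5332
Weighted average = (0.1708·-2.0 + 0.0560·-10.2 + 0.3268·14.0 + 0.1482·-2.7 + 0.5332·13.0) / (0.1708 + 0.0560 + 0.3268 + 0.1482 + 0.5332)
  = 10.1939 / 1.2350 = 8.25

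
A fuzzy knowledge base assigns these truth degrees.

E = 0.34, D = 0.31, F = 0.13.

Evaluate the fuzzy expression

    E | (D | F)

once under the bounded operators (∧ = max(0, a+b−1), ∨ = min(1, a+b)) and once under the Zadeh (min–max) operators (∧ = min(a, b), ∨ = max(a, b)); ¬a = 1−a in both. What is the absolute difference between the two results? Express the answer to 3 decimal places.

0.440

Under bounded:
  D | F = min(1, a+b) on (0.31, 0.13) = 0.44
  E | (D | F) = min(1, a+b) on (0.34, 0.44) = 0.78
  → value = 0.7800
Under Zadeh (min–max):
  D | F = max(a, b) on (0.31, 0.13) = 0.31
  E | (D | F) = max(a, b) on (0.34, 0.31) = 0.34
  → value = 0.3400
|0.7800 − 0.3400| = 0.440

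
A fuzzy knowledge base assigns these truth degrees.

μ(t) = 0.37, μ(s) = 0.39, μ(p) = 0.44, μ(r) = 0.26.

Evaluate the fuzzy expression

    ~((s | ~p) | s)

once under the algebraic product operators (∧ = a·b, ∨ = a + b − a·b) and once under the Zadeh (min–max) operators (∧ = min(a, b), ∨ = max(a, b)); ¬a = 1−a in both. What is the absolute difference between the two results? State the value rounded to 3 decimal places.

0.276

Under algebraic product:
  ~p = 1 − 0.4400 = 0.5600
  s | ~p = a + b − a·b on (0.3900, 0.5600) = 0.7316
  (s | ~p) | s = a + b − a·b on (0.7316, 0.3900) = 0.8363
  ~((s | ~p) | s) = 1 − 0.8363 = 0.1637
  → value = 0.1637
Under Zadeh (min–max):
  ~p = 1 − 0.44 = 0.56
  s | ~p = max(a, b) on (0.39, 0.56) = 0.56
  (s | ~p) | s = max(a, b) on (0.56, 0.39) = 0.56
  ~((s | ~p) | s) = 1 − 0.56 = 0.44
  → value = 0.4400
|0.1637 − 0.4400| = 0.276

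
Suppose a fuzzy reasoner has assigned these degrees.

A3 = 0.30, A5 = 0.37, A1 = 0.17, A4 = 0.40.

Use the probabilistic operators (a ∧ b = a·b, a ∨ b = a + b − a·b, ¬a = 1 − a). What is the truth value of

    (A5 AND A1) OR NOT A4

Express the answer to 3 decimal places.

0.625

A5 AND A1 = a·b on (0.3700, 0.1700) = 0.0629
NOT A4 = 1 − 0.4000 = 0.6000
(A5 AND A1) OR NOT A4 = a + b − a·b on (0.0629, 0.6000) = 0.6252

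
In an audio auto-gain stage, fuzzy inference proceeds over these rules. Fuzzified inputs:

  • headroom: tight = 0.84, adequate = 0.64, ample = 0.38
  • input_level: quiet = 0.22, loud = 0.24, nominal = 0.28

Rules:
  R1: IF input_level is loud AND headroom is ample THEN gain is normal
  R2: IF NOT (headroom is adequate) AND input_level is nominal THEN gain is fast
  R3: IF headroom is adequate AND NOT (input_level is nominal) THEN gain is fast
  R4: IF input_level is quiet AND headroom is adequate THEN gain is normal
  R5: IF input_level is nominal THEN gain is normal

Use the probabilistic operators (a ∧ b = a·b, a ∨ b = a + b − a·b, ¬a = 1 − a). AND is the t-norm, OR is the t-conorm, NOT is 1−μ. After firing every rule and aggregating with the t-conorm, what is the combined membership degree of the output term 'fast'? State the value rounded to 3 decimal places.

0.515

R1: loud=0.24, ample=0.38; AND[a·b] → w = 0.0912
R2: ¬adequate=1−0.64=0.36, nominal=0.28; AND[a·b] → w = 0.1008
R3: adequate=0.64, ¬nominal=1−0.28=0.72; AND[a·b] → w = 0.4608
R4: quiet=0.22, adequate=0.64; AND[a·b] → w = 0.1408
R5: nominal=0.28 → w = 0.2800
Rules with consequent 'fast': {R2, R3} → strengths 0.1008, 0.4608
Aggregate via t-conorm [a + b − a·b]: 0.5152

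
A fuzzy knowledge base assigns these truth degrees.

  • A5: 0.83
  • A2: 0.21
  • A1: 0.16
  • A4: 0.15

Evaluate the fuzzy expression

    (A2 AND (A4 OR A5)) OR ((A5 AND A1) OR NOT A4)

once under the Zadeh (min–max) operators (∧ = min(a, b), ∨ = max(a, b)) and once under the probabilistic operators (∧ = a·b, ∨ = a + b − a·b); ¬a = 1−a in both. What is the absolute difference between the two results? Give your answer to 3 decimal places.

0.043

Under Zadeh (min–max):
  A4 OR A5 = max(a, b) on (0.15, 0.83) = 0.83
  A2 AND (A4 OR A5) = min(a, b) on (0.21, 0.83) = 0.21
  A5 AND A1 = min(a, b) on (0.83, 0.16) = 0.16
  NOT A4 = 1 − 0.15 = 0.85
  (A5 AND A1) OR NOT A4 = max(a, b) on (0.16, 0.85) = 0.85
  (A2 AND (A4 OR A5)) OR ((A5 AND A1) OR NOT A4) = max(a, b) on (0.21, 0.85) = 0.85
  → value = 0.8500
Under probabilistic:
  A4 OR A5 = a + b − a·b on (0.1500, 0.8300) = 0.8555
  A2 AND (A4 OR A5) = a·b on (0.2100, 0.8555) = 0.1797
  A5 AND A1 = a·b on (0.8300, 0.1600) = 0.1328
  NOT A4 = 1 − 0.1500 = 0.8500
  (A5 AND A1) OR NOT A4 = a + b − a·b on (0.1328, 0.8500) = 0.8699
  (A2 AND (A4 OR A5)) OR ((A5 AND A1) OR NOT A4) = a + b − a·b on (0.1797, 0.8699) = 0.8933
  → value = 0.8933
|0.8500 − 0.8933| = 0.043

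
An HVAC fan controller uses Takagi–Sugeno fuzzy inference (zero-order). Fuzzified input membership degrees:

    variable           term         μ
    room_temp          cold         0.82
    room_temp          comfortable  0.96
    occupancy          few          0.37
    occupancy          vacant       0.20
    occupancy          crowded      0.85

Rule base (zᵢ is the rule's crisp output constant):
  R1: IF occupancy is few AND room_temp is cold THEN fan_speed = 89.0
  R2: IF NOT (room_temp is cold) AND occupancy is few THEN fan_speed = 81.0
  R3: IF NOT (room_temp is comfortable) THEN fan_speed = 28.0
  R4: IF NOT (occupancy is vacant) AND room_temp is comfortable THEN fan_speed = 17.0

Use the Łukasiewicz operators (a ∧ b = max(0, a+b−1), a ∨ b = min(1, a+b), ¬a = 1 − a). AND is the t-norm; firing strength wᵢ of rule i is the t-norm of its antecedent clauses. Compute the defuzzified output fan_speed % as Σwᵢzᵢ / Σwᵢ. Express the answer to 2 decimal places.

31.26

R1 (z=89.0): few=0.37, cold=0.82; AND[max(0, a+b−1)] → w = 0.19
R2 (z=81.0): ¬cold=1−0.82=0.18, few=0.37; AND[max(0, a+b−1)] → w = 0.00
R3 (z=28.0): ¬comfortable=1−0.96=0.04 → w = 0.04
R4 (z=17.0): ¬vacant=1−0.20=0.80, comfortable=0.96; AND[max(0, a+b−1)] → w = 0.76
Weighted average = (0.19·89.0 + 0.00·81.0 + 0.04·28.0 + 0.76·17.0) / (0.19 + 0.00 + 0.04 + 0.76)
  = 30.9500 / 0.9900 = 31.26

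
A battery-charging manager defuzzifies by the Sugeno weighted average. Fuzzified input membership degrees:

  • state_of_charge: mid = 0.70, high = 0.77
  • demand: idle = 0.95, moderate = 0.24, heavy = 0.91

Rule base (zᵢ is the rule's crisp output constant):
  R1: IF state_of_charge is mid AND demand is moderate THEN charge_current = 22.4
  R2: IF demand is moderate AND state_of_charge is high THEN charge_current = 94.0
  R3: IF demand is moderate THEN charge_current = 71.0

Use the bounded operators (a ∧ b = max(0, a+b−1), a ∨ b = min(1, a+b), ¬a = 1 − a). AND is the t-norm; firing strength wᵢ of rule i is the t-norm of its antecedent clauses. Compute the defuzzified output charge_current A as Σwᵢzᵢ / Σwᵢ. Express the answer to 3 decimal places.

71.920

R1 (z=22.4): mid=0.70, moderate=0.24; AND[max(0, a+b−1)] → w = 0.00
R2 (z=94.0): moderate=0.24, high=0.77; AND[max(0, a+b−1)] → w = 0.01
R3 (z=71.0): moderate=0.24 → w = 0.24
Weighted average = (0.00·22.4 + 0.01·94.0 + 0.24·71.0) / (0.00 + 0.01 + 0.24)
  = 17.9800 / 0.2500 = 71.920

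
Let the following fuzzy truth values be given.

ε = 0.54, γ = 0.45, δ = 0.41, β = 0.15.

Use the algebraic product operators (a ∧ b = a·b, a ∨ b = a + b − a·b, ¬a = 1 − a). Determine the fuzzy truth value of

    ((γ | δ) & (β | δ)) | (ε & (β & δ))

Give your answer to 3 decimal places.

0.359

γ | δ = a + b − a·b on (0.4500, 0.4100) = 0.6755
β | δ = a + b − a·b on (0.1500, 0.4100) = 0.4985
(γ | δ) & (β | δ) = a·b on (0.6755, 0.4985) = 0.3367
β & δ = a·b on (0.1500, 0.4100) = 0.0615
ε & (β & δ) = a·b on (0.5400, 0.0615) = 0.0332
((γ | δ) & (β | δ)) | (ε & (β & δ)) = a + b − a·b on (0.3367, 0.0332) = 0.3588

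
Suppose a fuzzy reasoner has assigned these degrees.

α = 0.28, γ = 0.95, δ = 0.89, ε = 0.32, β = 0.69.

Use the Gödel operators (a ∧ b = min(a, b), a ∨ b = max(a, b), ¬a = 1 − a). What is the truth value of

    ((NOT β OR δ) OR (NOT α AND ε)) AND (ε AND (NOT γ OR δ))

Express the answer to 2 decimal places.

0.32

NOT β = 1 − 0.69 = 0.31
NOT β OR δ = max(a, b) on (0.31, 0.89) = 0.89
NOT α = 1 − 0.28 = 0.72
NOT α AND ε = min(a, b) on (0.72, 0.32) = 0.32
(NOT β OR δ) OR (NOT α AND ε) = max(a, b) on (0.89, 0.32) = 0.89
NOT γ = 1 − 0.95 = 0.05
NOT γ OR δ = max(a, b) on (0.05, 0.89) = 0.89
ε AND (NOT γ OR δ) = min(a, b) on (0.32, 0.89) = 0.32
((NOT β OR δ) OR (NOT α AND ε)) AND (ε AND (NOT γ OR δ)) = min(a, b) on (0.89, 0.32) = 0.32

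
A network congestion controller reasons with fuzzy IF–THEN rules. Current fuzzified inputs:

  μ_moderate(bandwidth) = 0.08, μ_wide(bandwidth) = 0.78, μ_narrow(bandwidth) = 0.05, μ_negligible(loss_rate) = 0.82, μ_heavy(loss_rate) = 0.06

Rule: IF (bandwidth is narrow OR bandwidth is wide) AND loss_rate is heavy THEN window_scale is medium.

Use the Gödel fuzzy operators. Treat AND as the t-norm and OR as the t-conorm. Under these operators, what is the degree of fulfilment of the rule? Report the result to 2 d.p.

0.06

firing strength: (narrow=0.05 OR wide=0.78) = 0.78; AND[min(a, b)] with heavy=0.06 → w = 0.06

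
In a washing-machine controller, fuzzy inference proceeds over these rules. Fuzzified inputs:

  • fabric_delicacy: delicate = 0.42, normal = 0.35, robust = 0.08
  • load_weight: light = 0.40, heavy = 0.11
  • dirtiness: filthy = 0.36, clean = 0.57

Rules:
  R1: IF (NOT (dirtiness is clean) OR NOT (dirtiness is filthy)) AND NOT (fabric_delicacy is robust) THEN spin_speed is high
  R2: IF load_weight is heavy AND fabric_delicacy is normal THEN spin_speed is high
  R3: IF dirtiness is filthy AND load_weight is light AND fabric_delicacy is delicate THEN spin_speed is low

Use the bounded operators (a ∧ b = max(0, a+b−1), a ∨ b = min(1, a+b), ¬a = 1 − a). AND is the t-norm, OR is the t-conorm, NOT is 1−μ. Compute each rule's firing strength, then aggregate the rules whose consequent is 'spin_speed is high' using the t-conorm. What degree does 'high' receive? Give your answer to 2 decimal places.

R1: (¬clean=1−0.57=0.43 OR ¬filthy=1−0.36=0.64) = 1.00; AND[max(0, a+b−1)] with ¬robust=1−0.08=0.92 → w = 0.92
R2: heavy=0.11, normal=0.35; AND[max(0, a+b−1)] → w = 0.00
R3: filthy=0.36, light=0.40, delicate=0.42; AND[max(0, a+b−1)] → w = 0.00
Rules with consequent 'high': {R1, R2} → strengths 0.92, 0.00
Aggregate via t-conorm [min(1, a+b)]: 0.92

0.92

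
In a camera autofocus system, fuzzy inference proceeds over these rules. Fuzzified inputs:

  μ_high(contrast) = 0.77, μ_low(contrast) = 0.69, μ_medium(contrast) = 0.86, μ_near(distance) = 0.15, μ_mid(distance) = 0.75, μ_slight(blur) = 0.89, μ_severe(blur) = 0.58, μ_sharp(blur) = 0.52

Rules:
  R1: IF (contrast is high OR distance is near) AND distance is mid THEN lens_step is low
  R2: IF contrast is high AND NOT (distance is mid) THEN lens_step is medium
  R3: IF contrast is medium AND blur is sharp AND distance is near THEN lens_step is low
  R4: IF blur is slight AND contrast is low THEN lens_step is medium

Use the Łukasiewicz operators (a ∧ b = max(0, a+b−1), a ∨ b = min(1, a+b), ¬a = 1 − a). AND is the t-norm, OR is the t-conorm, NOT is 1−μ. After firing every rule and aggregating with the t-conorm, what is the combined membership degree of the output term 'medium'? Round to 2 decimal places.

R1: (high=0.77 OR near=0.15) = 0.92; AND[max(0, a+b−1)] with mid=0.75 → w = 0.67
R2: high=0.77, ¬mid=1−0.75=0.25; AND[max(0, a+b−1)] → w = 0.02
R3: medium=0.86, sharp=0.52, near=0.15; AND[max(0, a+b−1)] → w = 0.00
R4: slight=0.89, low=0.69; AND[max(0, a+b−1)] → w = 0.58
Rules with consequent 'medium': {R2, R4} → strengths 0.02, 0.58
Aggregate via t-conorm [min(1, a+b)]: 0.60

0.60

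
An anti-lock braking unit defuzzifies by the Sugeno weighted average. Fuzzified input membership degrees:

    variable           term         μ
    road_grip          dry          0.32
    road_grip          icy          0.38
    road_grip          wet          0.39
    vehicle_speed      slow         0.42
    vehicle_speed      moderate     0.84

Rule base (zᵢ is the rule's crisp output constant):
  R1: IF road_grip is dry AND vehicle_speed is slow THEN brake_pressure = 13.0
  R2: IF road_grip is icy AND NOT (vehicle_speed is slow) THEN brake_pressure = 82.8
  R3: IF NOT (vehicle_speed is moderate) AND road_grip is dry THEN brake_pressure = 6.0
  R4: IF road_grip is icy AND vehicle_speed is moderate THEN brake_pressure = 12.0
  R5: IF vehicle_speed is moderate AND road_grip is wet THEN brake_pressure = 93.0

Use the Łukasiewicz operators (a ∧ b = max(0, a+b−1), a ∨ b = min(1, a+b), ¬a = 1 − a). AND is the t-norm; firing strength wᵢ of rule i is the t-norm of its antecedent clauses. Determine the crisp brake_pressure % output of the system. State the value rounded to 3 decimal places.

53.400

R1 (z=13.0): dry=0.32, slow=0.42; AND[max(0, a+b−1)] → w = 0.00
R2 (z=82.8): icy=0.38, ¬slow=1−0.42=0.58; AND[max(0, a+b−1)] → w = 0.00
R3 (z=6.0): ¬moderate=1−0.84=0.16, dry=0.32; AND[max(0, a+b−1)] → w = 0.00
R4 (z=12.0): icy=0.38, moderate=0.84; AND[max(0, a+b−1)] → w = 0.22
R5 (z=93.0): moderate=0.84, wet=0.39; AND[max(0, a+b−1)] → w = 0.23
Weighted average = (0.00·13.0 + 0.00·82.8 + 0.00·6.0 + 0.22·12.0 + 0.23·93.0) / (0.00 + 0.00 + 0.00 + 0.22 + 0.23)
  = 24.0300 / 0.4500 = 53.400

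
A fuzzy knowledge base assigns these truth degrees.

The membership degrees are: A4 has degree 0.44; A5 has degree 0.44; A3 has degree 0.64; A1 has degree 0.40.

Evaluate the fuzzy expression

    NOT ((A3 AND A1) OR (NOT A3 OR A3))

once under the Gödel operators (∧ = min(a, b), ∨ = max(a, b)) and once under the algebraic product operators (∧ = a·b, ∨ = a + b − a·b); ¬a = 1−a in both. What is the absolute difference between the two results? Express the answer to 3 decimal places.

Under Gödel:
  A3 AND A1 = min(a, b) on (0.64, 0.40) = 0.40
  NOT A3 = 1 − 0.64 = 0.36
  NOT A3 OR A3 = max(a, b) on (0.36, 0.64) = 0.64
  (A3 AND A1) OR (NOT A3 OR A3) = max(a, b) on (0.40, 0.64) = 0.64
  NOT ((A3 AND A1) OR (NOT A3 OR A3)) = 1 − 0.64 = 0.36
  → value = 0.3600
Under algebraic product:
  A3 AND A1 = a·b on (0.6400, 0.4000) = 0.2560
  NOT A3 = 1 − 0.6400 = 0.3600
  NOT A3 OR A3 = a + b − a·b on (0.3600, 0.6400) = 0.7696
  (A3 AND A1) OR (NOT A3 OR A3) = a + b − a·b on (0.2560, 0.7696) = 0.8286
  NOT ((A3 AND A1) OR (NOT A3 OR A3)) = 1 − 0.8286 = 0.1714
  → value = 0.1714
|0.3600 − 0.1714| = 0.189

0.189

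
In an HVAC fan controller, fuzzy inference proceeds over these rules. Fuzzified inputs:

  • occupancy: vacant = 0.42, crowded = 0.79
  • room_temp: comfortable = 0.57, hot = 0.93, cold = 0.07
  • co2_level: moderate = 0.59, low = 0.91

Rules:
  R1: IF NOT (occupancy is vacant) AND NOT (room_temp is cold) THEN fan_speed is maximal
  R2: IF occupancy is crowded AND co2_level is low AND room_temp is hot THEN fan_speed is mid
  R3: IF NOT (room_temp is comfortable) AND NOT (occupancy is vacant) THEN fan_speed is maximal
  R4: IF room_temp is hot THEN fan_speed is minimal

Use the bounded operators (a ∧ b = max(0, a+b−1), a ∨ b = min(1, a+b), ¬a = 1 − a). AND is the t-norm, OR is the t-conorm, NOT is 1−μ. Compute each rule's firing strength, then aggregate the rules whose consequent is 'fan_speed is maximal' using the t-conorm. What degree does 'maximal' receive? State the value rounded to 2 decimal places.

R1: ¬vacant=1−0.42=0.58, ¬cold=1−0.07=0.93; AND[max(0, a+b−1)] → w = 0.51
R2: crowded=0.79, low=0.91, hot=0.93; AND[max(0, a+b−1)] → w = 0.63
R3: ¬comfortable=1−0.57=0.43, ¬vacant=1−0.42=0.58; AND[max(0, a+b−1)] → w = 0.01
R4: hot=0.93 → w = 0.93
Rules with consequent 'maximal': {R1, R3} → strengths 0.51, 0.01
Aggregate via t-conorm [min(1, a+b)]: 0.52

0.52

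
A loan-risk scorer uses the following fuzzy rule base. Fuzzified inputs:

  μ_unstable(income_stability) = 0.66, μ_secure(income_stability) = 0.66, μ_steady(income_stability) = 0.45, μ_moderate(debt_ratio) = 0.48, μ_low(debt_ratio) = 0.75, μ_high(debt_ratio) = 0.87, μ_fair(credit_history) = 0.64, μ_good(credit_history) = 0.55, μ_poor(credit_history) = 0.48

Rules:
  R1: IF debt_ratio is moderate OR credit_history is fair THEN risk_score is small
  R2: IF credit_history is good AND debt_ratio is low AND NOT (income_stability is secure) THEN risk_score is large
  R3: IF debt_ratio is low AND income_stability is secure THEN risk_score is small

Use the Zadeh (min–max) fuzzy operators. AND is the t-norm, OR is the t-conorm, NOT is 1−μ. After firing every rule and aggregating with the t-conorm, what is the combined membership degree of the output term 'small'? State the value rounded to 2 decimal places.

0.66

R1: moderate=0.48, fair=0.64; OR[max(a, b)] → w = 0.64
R2: good=0.55, low=0.75, ¬secure=1−0.66=0.34; AND[min(a, b)] → w = 0.34
R3: low=0.75, secure=0.66; AND[min(a, b)] → w = 0.66
Rules with consequent 'small': {R1, R3} → strengths 0.64, 0.66
Aggregate via t-conorm [max(a, b)]: 0.66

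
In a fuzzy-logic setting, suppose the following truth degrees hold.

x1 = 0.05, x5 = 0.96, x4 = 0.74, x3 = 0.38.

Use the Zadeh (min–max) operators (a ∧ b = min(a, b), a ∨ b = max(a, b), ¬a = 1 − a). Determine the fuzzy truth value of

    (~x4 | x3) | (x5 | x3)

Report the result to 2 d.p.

~x4 = 1 − 0.74 = 0.26
~x4 | x3 = max(a, b) on (0.26, 0.38) = 0.38
x5 | x3 = max(a, b) on (0.96, 0.38) = 0.96
(~x4 | x3) | (x5 | x3) = max(a, b) on (0.38, 0.96) = 0.96

0.96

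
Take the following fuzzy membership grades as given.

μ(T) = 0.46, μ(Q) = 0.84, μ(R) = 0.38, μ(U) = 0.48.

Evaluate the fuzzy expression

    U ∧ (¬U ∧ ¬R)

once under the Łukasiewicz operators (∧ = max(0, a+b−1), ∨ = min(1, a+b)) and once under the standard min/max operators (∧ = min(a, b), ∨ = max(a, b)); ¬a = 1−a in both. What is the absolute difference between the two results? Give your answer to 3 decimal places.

0.480

Under Łukasiewicz:
  ¬U = 1 − 0.48 = 0.52
  ¬R = 1 − 0.38 = 0.62
  ¬U ∧ ¬R = max(0, a+b−1) on (0.52, 0.62) = 0.14
  U ∧ (¬U ∧ ¬R) = max(0, a+b−1) on (0.48, 0.14) = 0.00
  → value = 0.0000
Under standard min/max:
  ¬U = 1 − 0.48 = 0.52
  ¬R = 1 − 0.38 = 0.62
  ¬U ∧ ¬R = min(a, b) on (0.52, 0.62) = 0.52
  U ∧ (¬U ∧ ¬R) = min(a, b) on (0.48, 0.52) = 0.48
  → value = 0.4800
|0.0000 − 0.4800| = 0.480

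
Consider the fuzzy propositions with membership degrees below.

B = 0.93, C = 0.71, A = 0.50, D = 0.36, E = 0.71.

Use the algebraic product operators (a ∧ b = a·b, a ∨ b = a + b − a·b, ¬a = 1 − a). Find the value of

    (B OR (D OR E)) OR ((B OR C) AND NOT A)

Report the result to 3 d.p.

D OR E = a + b − a·b on (0.3600, 0.7100) = 0.8144
B OR (D OR E) = a + b − a·b on (0.9300, 0.8144) = 0.9870
B OR C = a + b − a·b on (0.9300, 0.7100) = 0.9797
NOT A = 1 − 0.5000 = 0.5000
(B OR C) AND NOT A = a·b on (0.9797, 0.5000) = 0.4899
(B OR (D OR E)) OR ((B OR C) AND NOT A) = a + b − a·b on (0.9870, 0.4899) = 0.9934

0.993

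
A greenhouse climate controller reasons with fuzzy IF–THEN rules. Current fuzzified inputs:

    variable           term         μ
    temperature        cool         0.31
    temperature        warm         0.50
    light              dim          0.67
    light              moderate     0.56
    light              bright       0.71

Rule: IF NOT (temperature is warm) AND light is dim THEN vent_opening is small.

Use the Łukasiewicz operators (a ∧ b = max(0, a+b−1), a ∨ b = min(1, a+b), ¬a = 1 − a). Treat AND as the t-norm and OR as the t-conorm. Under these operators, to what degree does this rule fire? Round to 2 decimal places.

firing strength: ¬warm=1−0.50=0.50, dim=0.67; AND[max(0, a+b−1)] → w = 0.17

0.17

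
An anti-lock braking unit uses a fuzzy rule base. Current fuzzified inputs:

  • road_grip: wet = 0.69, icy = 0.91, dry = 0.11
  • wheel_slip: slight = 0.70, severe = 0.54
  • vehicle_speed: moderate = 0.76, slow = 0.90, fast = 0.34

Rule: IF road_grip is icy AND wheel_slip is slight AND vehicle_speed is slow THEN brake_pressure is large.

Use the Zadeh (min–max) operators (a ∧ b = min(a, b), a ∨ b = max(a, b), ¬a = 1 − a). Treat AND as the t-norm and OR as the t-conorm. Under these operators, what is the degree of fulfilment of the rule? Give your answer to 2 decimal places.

0.70

firing strength: icy=0.91, slight=0.70, slow=0.90; AND[min(a, b)] → w = 0.70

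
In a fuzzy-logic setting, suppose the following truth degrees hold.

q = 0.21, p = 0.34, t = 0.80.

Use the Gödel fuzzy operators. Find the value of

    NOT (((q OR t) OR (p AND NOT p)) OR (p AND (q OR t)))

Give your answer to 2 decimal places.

0.20

q OR t = max(a, b) on (0.21, 0.80) = 0.80
NOT p = 1 − 0.34 = 0.66
p AND NOT p = min(a, b) on (0.34, 0.66) = 0.34
(q OR t) OR (p AND NOT p) = max(a, b) on (0.80, 0.34) = 0.80
q OR t = max(a, b) on (0.21, 0.80) = 0.80
p AND (q OR t) = min(a, b) on (0.34, 0.80) = 0.34
((q OR t) OR (p AND NOT p)) OR (p AND (q OR t)) = max(a, b) on (0.80, 0.34) = 0.80
NOT (((q OR t) OR (p AND NOT p)) OR (p AND (q OR t))) = 1 − 0.80 = 0.20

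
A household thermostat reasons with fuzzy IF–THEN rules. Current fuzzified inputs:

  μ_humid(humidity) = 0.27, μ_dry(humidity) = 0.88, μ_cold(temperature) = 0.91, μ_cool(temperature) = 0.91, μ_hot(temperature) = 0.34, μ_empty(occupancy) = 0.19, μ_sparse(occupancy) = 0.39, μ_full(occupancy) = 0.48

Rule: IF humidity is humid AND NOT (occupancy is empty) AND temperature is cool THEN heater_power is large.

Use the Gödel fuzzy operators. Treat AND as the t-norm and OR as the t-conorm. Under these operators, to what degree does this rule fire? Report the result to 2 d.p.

0.27

firing strength: humid=0.27, ¬empty=1−0.19=0.81, cool=0.91; AND[min(a, b)] → w = 0.27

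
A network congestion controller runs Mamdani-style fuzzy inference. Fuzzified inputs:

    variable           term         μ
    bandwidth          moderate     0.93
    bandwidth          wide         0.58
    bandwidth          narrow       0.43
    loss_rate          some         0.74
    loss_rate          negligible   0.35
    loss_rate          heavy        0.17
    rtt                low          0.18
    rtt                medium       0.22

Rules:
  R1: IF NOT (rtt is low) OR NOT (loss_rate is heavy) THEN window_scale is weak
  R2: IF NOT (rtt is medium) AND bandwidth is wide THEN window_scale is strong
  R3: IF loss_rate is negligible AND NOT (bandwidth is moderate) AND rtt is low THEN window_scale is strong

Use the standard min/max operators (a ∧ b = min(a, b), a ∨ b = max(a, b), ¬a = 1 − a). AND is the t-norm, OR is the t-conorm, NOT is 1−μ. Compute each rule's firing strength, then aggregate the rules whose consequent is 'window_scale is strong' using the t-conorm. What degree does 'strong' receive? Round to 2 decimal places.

0.58

R1: ¬low=1−0.18=0.82, ¬heavy=1−0.17=0.83; OR[max(a, b)] → w = 0.83
R2: ¬medium=1−0.22=0.78, wide=0.58; AND[min(a, b)] → w = 0.58
R3: negligible=0.35, ¬moderate=1−0.93=0.07, low=0.18; AND[min(a, b)] → w = 0.07
Rules with consequent 'strong': {R2, R3} → strengths 0.58, 0.07
Aggregate via t-conorm [max(a, b)]: 0.58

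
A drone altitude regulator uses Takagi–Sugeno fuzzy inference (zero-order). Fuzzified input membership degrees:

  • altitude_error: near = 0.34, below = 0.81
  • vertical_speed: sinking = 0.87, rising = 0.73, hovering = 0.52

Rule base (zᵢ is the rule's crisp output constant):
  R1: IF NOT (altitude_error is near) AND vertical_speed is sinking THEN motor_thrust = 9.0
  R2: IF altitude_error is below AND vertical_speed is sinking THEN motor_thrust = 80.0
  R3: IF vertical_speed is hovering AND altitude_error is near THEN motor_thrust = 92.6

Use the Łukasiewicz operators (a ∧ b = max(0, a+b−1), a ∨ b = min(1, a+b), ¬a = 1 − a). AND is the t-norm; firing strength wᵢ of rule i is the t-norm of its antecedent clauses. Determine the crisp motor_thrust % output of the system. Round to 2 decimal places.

48.90

R1 (z=9.0): ¬near=1−0.34=0.66, sinking=0.87; AND[max(0, a+b−1)] → w = 0.53
R2 (z=80.0): below=0.81, sinking=0.87; AND[max(0, a+b−1)] → w = 0.68
R3 (z=92.6): hovering=0.52, near=0.34; AND[max(0, a+b−1)] → w = 0.00
Weighted average = (0.53·9.0 + 0.68·80.0 + 0.00·92.6) / (0.53 + 0.68 + 0.00)
  = 59.1700 / 1.2100 = 48.90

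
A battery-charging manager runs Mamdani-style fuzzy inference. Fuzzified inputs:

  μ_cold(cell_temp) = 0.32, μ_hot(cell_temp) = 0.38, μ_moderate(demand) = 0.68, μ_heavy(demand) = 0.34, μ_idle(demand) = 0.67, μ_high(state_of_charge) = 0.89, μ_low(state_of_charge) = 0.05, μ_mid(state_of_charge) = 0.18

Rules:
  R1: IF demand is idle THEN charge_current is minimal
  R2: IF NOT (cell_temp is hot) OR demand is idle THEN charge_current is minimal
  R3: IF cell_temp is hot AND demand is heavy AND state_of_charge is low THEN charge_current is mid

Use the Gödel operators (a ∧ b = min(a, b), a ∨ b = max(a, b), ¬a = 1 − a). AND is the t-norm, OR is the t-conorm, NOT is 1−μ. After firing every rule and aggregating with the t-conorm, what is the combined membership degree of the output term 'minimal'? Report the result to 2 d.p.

0.67

R1: idle=0.67 → w = 0.67
R2: ¬hot=1−0.38=0.62, idle=0.67; OR[max(a, b)] → w = 0.67
R3: hot=0.38, heavy=0.34, low=0.05; AND[min(a, b)] → w = 0.05
Rules with consequent 'minimal': {R1, R2} → strengths 0.67, 0.67
Aggregate via t-conorm [max(a, b)]: 0.67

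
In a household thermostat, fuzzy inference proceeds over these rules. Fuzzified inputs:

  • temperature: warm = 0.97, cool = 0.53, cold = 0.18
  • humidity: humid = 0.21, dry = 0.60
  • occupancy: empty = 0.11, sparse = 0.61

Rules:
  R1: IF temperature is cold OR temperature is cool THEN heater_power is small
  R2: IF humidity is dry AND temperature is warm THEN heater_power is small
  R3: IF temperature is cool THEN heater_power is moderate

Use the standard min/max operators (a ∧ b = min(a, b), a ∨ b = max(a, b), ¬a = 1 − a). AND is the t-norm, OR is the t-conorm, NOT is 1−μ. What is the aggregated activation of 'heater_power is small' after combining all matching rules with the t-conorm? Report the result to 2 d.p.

0.60

R1: cold=0.18, cool=0.53; OR[max(a, b)] → w = 0.53
R2: dry=0.60, warm=0.97; AND[min(a, b)] → w = 0.60
R3: cool=0.53 → w = 0.53
Rules with consequent 'small': {R1, R2} → strengths 0.53, 0.60
Aggregate via t-conorm [max(a, b)]: 0.60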